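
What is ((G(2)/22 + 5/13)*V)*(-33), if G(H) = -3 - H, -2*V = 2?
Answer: 135/26 ≈ 5.1923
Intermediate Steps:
V = -1 (V = -½*2 = -1)
((G(2)/22 + 5/13)*V)*(-33) = (((-3 - 1*2)/22 + 5/13)*(-1))*(-33) = (((-3 - 2)*(1/22) + 5*(1/13))*(-1))*(-33) = ((-5*1/22 + 5/13)*(-1))*(-33) = ((-5/22 + 5/13)*(-1))*(-33) = ((45/286)*(-1))*(-33) = -45/286*(-33) = 135/26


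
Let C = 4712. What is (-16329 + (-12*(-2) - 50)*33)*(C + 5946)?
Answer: -183179046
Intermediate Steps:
(-16329 + (-12*(-2) - 50)*33)*(C + 5946) = (-16329 + (-12*(-2) - 50)*33)*(4712 + 5946) = (-16329 + (24 - 50)*33)*10658 = (-16329 - 26*33)*10658 = (-16329 - 858)*10658 = -17187*10658 = -183179046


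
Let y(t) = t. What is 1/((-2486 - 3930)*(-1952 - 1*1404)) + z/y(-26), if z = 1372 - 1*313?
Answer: -11401244819/279917248 ≈ -40.731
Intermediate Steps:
z = 1059 (z = 1372 - 313 = 1059)
1/((-2486 - 3930)*(-1952 - 1*1404)) + z/y(-26) = 1/((-2486 - 3930)*(-1952 - 1*1404)) + 1059/(-26) = 1/((-6416)*(-1952 - 1404)) + 1059*(-1/26) = -1/6416/(-3356) - 1059/26 = -1/6416*(-1/3356) - 1059/26 = 1/21532096 - 1059/26 = -11401244819/279917248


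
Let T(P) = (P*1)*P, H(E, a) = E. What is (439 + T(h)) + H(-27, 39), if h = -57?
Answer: 3661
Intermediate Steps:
T(P) = P**2 (T(P) = P*P = P**2)
(439 + T(h)) + H(-27, 39) = (439 + (-57)**2) - 27 = (439 + 3249) - 27 = 3688 - 27 = 3661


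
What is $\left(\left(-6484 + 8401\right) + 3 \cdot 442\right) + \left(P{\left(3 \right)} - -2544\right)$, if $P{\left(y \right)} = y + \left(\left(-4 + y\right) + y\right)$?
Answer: $5792$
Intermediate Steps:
$P{\left(y \right)} = -4 + 3 y$ ($P{\left(y \right)} = y + \left(-4 + 2 y\right) = -4 + 3 y$)
$\left(\left(-6484 + 8401\right) + 3 \cdot 442\right) + \left(P{\left(3 \right)} - -2544\right) = \left(\left(-6484 + 8401\right) + 3 \cdot 442\right) + \left(\left(-4 + 3 \cdot 3\right) - -2544\right) = \left(1917 + 1326\right) + \left(\left(-4 + 9\right) + 2544\right) = 3243 + \left(5 + 2544\right) = 3243 + 2549 = 5792$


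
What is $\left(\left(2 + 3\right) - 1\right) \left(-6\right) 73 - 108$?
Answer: $-1860$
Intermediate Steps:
$\left(\left(2 + 3\right) - 1\right) \left(-6\right) 73 - 108 = \left(5 - 1\right) \left(-6\right) 73 - 108 = 4 \left(-6\right) 73 - 108 = \left(-24\right) 73 - 108 = -1752 - 108 = -1860$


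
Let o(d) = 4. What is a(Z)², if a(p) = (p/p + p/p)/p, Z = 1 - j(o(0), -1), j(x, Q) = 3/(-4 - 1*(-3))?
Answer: ¼ ≈ 0.25000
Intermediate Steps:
j(x, Q) = -3 (j(x, Q) = 3/(-4 + 3) = 3/(-1) = 3*(-1) = -3)
Z = 4 (Z = 1 - 1*(-3) = 1 + 3 = 4)
a(p) = 2/p (a(p) = (1 + 1)/p = 2/p)
a(Z)² = (2/4)² = (2*(¼))² = (½)² = ¼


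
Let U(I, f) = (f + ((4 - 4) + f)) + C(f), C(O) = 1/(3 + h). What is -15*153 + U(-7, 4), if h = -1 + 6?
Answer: -18295/8 ≈ -2286.9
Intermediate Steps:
h = 5
C(O) = ⅛ (C(O) = 1/(3 + 5) = 1/8 = ⅛)
U(I, f) = ⅛ + 2*f (U(I, f) = (f + ((4 - 4) + f)) + ⅛ = (f + (0 + f)) + ⅛ = (f + f) + ⅛ = 2*f + ⅛ = ⅛ + 2*f)
-15*153 + U(-7, 4) = -15*153 + (⅛ + 2*4) = -2295 + (⅛ + 8) = -2295 + 65/8 = -18295/8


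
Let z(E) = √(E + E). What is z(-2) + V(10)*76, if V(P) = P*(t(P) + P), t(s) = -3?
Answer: 5320 + 2*I ≈ 5320.0 + 2.0*I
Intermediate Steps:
z(E) = √2*√E (z(E) = √(2*E) = √2*√E)
V(P) = P*(-3 + P)
z(-2) + V(10)*76 = √2*√(-2) + (10*(-3 + 10))*76 = √2*(I*√2) + (10*7)*76 = 2*I + 70*76 = 2*I + 5320 = 5320 + 2*I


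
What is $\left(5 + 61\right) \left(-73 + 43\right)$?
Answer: $-1980$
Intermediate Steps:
$\left(5 + 61\right) \left(-73 + 43\right) = 66 \left(-30\right) = -1980$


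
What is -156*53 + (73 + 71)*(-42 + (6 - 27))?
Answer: -17340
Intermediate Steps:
-156*53 + (73 + 71)*(-42 + (6 - 27)) = -8268 + 144*(-42 - 21) = -8268 + 144*(-63) = -8268 - 9072 = -17340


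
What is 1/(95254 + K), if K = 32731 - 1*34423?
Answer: 1/93562 ≈ 1.0688e-5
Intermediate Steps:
K = -1692 (K = 32731 - 34423 = -1692)
1/(95254 + K) = 1/(95254 - 1692) = 1/93562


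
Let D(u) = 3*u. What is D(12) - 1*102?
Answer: -66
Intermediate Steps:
D(12) - 1*102 = 3*12 - 1*102 = 36 - 102 = -66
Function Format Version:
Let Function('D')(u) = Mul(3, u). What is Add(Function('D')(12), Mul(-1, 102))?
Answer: -66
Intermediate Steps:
Add(Function('D')(12), Mul(-1, 102)) = Add(Mul(3, 12), Mul(-1, 102)) = Add(36, -102) = -66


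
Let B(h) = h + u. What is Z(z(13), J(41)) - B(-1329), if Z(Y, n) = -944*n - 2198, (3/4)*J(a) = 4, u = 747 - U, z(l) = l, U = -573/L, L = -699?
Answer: -4648243/699 ≈ -6649.8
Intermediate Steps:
U = 191/233 (U = -573/(-699) = -573*(-1/699) = 191/233 ≈ 0.81974)
u = 173860/233 (u = 747 - 1*191/233 = 747 - 191/233 = 173860/233 ≈ 746.18)
J(a) = 16/3 (J(a) = (4/3)*4 = 16/3)
B(h) = 173860/233 + h (B(h) = h + 173860/233 = 173860/233 + h)
Z(Y, n) = -2198 - 944*n
Z(z(13), J(41)) - B(-1329) = (-2198 - 944*16/3) - (173860/233 - 1329) = (-2198 - 15104/3) - 1*(-135797/233) = -21698/3 + 135797/233 = -4648243/699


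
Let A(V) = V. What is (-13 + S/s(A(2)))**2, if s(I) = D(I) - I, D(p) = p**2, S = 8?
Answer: 81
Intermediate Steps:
s(I) = I**2 - I
(-13 + S/s(A(2)))**2 = (-13 + 8/((2*(-1 + 2))))**2 = (-13 + 8/((2*1)))**2 = (-13 + 8/2)**2 = (-13 + 8*(1/2))**2 = (-13 + 4)**2 = (-9)**2 = 81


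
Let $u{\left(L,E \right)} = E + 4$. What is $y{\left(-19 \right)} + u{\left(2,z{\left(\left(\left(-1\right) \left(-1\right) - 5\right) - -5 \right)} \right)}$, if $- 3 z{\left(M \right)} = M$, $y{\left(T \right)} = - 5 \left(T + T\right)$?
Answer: $\frac{581}{3} \approx 193.67$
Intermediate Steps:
$y{\left(T \right)} = - 10 T$ ($y{\left(T \right)} = - 5 \cdot 2 T = - 10 T$)
$z{\left(M \right)} = - \frac{M}{3}$
$u{\left(L,E \right)} = 4 + E$
$y{\left(-19 \right)} + u{\left(2,z{\left(\left(\left(-1\right) \left(-1\right) - 5\right) - -5 \right)} \right)} = \left(-10\right) \left(-19\right) + \left(4 - \frac{\left(\left(-1\right) \left(-1\right) - 5\right) - -5}{3}\right) = 190 + \left(4 - \frac{\left(1 - 5\right) + 5}{3}\right) = 190 + \left(4 - \frac{-4 + 5}{3}\right) = 190 + \left(4 - \frac{1}{3}\right) = 190 + \frac{11}{3} = \frac{581}{3}$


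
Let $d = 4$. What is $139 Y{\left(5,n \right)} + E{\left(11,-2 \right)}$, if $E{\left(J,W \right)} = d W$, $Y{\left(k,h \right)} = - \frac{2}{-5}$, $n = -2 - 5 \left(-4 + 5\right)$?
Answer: $\frac{238}{5} \approx 47.6$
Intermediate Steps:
$n = -7$ ($n = -2 - 5 \cdot 1 = -2 - 5 = -7$)
$Y{\left(k,h \right)} = \frac{2}{5}$ ($Y{\left(k,h \right)} = \left(-2\right) \left(- \frac{1}{5}\right) = \frac{2}{5}$)
$E{\left(J,W \right)} = 4 W$
$139 Y{\left(5,n \right)} + E{\left(11,-2 \right)} = 139 \cdot \frac{2}{5} + 4 \left(-2\right) = \frac{278}{5} - 8 = \frac{238}{5}$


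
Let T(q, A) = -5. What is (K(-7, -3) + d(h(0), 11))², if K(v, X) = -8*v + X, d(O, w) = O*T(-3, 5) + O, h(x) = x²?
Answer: 2809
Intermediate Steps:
d(O, w) = -4*O (d(O, w) = O*(-5) + O = -5*O + O = -4*O)
K(v, X) = X - 8*v
(K(-7, -3) + d(h(0), 11))² = ((-3 - 8*(-7)) - 4*0²)² = ((-3 + 56) - 4*0)² = (53 + 0)² = 53² = 2809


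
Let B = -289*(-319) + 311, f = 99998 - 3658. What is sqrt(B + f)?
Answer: sqrt(188842) ≈ 434.56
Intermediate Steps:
f = 96340
B = 92502 (B = 92191 + 311 = 92502)
sqrt(B + f) = sqrt(92502 + 96340) = sqrt(188842)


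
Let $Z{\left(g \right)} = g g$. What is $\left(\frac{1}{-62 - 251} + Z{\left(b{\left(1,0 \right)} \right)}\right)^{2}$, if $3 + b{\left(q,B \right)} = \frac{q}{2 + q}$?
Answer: $\frac{400920529}{7935489} \approx 50.522$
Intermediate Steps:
$b{\left(q,B \right)} = -3 + \frac{q}{2 + q}$
$Z{\left(g \right)} = g^{2}$
$\left(\frac{1}{-62 - 251} + Z{\left(b{\left(1,0 \right)} \right)}\right)^{2} = \left(\frac{1}{-62 - 251} + \left(\frac{2 \left(-3 - 1\right)}{2 + 1}\right)^{2}\right)^{2} = \left(\frac{1}{-313} + \left(\frac{2 \left(-3 - 1\right)}{3}\right)^{2}\right)^{2} = \left(- \frac{1}{313} + \left(2 \cdot \frac{1}{3} \left(-4\right)\right)^{2}\right)^{2} = \left(- \frac{1}{313} + \left(- \frac{8}{3}\right)^{2}\right)^{2} = \left(- \frac{1}{313} + \frac{64}{9}\right)^{2} = \left(\frac{20023}{2817}\right)^{2} = \frac{400920529}{7935489}$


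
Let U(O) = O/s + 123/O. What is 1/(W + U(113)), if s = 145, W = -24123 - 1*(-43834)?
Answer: 16385/322995339 ≈ 5.0728e-5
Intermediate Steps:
W = 19711 (W = -24123 + 43834 = 19711)
U(O) = 123/O + O/145 (U(O) = O/145 + 123/O = 123/O + O/145)
1/(W + U(113)) = 1/(19711 + (123/113 + (1/145)*113)) = 1/(19711 + (123*(1/113) + 113/145)) = 1/(19711 + (123/113 + 113/145)) = 1/(19711 + 30604/16385) = 1/(322995339/16385) = 16385/322995339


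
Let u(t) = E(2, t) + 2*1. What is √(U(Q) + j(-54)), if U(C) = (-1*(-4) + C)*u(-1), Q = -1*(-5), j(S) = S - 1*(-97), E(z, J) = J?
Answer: 2*√13 ≈ 7.2111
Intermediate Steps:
j(S) = 97 + S (j(S) = S + 97 = 97 + S)
u(t) = 2 + t (u(t) = t + 2*1 = t + 2 = 2 + t)
Q = 5
U(C) = 4 + C (U(C) = (-1*(-4) + C)*(2 - 1) = (4 + C)*1 = 4 + C)
√(U(Q) + j(-54)) = √((4 + 5) + (97 - 54)) = √(9 + 43) = √52 = 2*√13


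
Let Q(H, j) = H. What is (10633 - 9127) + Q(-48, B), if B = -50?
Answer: 1458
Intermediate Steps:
(10633 - 9127) + Q(-48, B) = (10633 - 9127) - 48 = 1506 - 48 = 1458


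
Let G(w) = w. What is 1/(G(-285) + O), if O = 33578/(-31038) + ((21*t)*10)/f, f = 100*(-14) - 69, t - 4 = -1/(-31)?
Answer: -706719741/202587054206 ≈ -0.0034885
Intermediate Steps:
t = 125/31 (t = 4 - 1/(-31) = 4 - 1*(-1/31) = 4 + 1/31 = 125/31 ≈ 4.0323)
f = -1469 (f = -1400 - 69 = -1469)
O = -1171928021/706719741 (O = 33578/(-31038) + ((21*(125/31))*10)/(-1469) = 33578*(-1/31038) + ((2625/31)*10)*(-1/1469) = -16789/15519 + (26250/31)*(-1/1469) = -16789/15519 - 26250/45539 = -1171928021/706719741 ≈ -1.6583)
1/(G(-285) + O) = 1/(-285 - 1171928021/706719741) = 1/(-202587054206/706719741) = -706719741/202587054206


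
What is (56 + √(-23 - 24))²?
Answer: (56 + I*√47)² ≈ 3089.0 + 767.83*I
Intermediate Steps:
(56 + √(-23 - 24))² = (56 + √(-47))² = (56 + I*√47)²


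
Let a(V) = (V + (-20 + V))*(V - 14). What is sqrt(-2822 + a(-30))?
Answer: sqrt(698) ≈ 26.420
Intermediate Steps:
a(V) = (-20 + 2*V)*(-14 + V)
sqrt(-2822 + a(-30)) = sqrt(-2822 + (280 - 48*(-30) + 2*(-30)**2)) = sqrt(-2822 + (280 + 1440 + 2*900)) = sqrt(-2822 + (280 + 1440 + 1800)) = sqrt(-2822 + 3520) = sqrt(698)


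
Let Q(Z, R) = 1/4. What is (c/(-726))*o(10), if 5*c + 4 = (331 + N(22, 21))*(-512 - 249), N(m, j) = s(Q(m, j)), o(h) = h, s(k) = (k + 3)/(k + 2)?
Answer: 2276948/3267 ≈ 696.95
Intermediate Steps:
Q(Z, R) = ¼
s(k) = (3 + k)/(2 + k)
N(m, j) = 13/9 (N(m, j) = (3 + ¼)/(2 + ¼) = (13/4)/(9/4) = (4/9)*(13/4) = 13/9)
c = -2276948/45 (c = -⅘ + ((331 + 13/9)*(-512 - 249))/5 = -⅘ + ((2992/9)*(-761))/5 = -⅘ + (⅕)*(-2276912/9) = -⅘ - 2276912/45 = -2276948/45 ≈ -50599.)
(c/(-726))*o(10) = -2276948/45/(-726)*10 = -2276948/45*(-1/726)*10 = (1138474/16335)*10 = 2276948/3267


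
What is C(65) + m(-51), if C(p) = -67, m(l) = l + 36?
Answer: -82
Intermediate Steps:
m(l) = 36 + l
C(65) + m(-51) = -67 + (36 - 51) = -67 - 15 = -82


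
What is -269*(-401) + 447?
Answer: 108316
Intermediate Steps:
-269*(-401) + 447 = 107869 + 447 = 108316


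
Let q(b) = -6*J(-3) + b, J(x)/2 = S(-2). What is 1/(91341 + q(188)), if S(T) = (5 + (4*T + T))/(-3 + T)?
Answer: 1/91517 ≈ 1.0927e-5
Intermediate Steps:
S(T) = (5 + 5*T)/(-3 + T)
J(x) = 2 (J(x) = 2*(5*(1 - 2)/(-3 - 2)) = 2*(5*(-1)/(-5)) = 2*(5*(-⅕)*(-1)) = 2*1 = 2)
q(b) = -12 + b (q(b) = -6*2 + b = -12 + b)
1/(91341 + q(188)) = 1/(91341 + (-12 + 188)) = 1/(91341 + 176) = 1/91517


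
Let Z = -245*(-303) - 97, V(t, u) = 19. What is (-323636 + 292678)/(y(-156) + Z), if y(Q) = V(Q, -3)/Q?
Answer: -4829448/11565509 ≈ -0.41757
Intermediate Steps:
Z = 74138 (Z = 74235 - 97 = 74138)
y(Q) = 19/Q
(-323636 + 292678)/(y(-156) + Z) = (-323636 + 292678)/(19/(-156) + 74138) = -30958/(19*(-1/156) + 74138) = -30958/(-19/156 + 74138) = -30958/11565509/156 = -30958*156/11565509 = -4829448/11565509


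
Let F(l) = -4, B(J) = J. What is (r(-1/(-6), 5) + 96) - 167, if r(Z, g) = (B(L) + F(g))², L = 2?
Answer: -67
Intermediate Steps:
r(Z, g) = 4 (r(Z, g) = (2 - 4)² = (-2)² = 4)
(r(-1/(-6), 5) + 96) - 167 = (4 + 96) - 167 = 100 - 167 = -67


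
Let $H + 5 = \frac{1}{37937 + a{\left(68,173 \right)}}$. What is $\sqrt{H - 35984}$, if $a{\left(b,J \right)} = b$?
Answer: $\frac{2 i \sqrt{12995448170430}}{38005} \approx 189.71 i$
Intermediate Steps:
$H = - \frac{190024}{38005}$ ($H = -5 + \frac{1}{37937 + 68} = -5 + \frac{1}{38005} = - \frac{190024}{38005} \approx -5.0$)
$\sqrt{H - 35984} = \sqrt{- \frac{190024}{38005} - 35984} = \sqrt{- \frac{1367761944}{38005}} = \frac{2 i \sqrt{12995448170430}}{38005}$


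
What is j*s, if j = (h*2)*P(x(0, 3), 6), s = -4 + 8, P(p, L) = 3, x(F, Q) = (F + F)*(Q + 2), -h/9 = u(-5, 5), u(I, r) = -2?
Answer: 432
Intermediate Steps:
h = 18 (h = -9*(-2) = 18)
x(F, Q) = 2*F*(2 + Q) (x(F, Q) = (2*F)*(2 + Q) = 2*F*(2 + Q))
s = 4
j = 108 (j = (18*2)*3 = 36*3 = 108)
j*s = 108*4 = 432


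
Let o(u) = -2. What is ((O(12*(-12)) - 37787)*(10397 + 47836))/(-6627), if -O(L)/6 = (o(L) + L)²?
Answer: 68427079/47 ≈ 1.4559e+6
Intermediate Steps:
O(L) = -6*(-2 + L)²
((O(12*(-12)) - 37787)*(10397 + 47836))/(-6627) = ((-6*(-2 + 12*(-12))² - 37787)*(10397 + 47836))/(-6627) = ((-6*(-2 - 144)² - 37787)*58233)*(-1/6627) = ((-6*(-146)² - 37787)*58233)*(-1/6627) = ((-6*21316 - 37787)*58233)*(-1/6627) = ((-127896 - 37787)*58233)*(-1/6627) = -165683*58233*(-1/6627) = -9648218139*(-1/6627) = 68427079/47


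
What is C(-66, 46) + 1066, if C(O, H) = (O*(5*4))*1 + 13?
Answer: -241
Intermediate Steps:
C(O, H) = 13 + 20*O (C(O, H) = (O*20)*1 + 13 = (20*O)*1 + 13 = 20*O + 13 = 13 + 20*O)
C(-66, 46) + 1066 = (13 + 20*(-66)) + 1066 = (13 - 1320) + 1066 = -1307 + 1066 = -241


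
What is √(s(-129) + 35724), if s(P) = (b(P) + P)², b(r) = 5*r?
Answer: 460*√3 ≈ 796.74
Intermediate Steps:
s(P) = 36*P² (s(P) = (5*P + P)² = (6*P)² = 36*P²)
√(s(-129) + 35724) = √(36*(-129)² + 35724) = √(36*16641 + 35724) = √(599076 + 35724) = √634800 = 460*√3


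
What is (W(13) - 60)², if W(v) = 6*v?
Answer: 324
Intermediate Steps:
(W(13) - 60)² = (6*13 - 60)² = (78 - 60)² = 18² = 324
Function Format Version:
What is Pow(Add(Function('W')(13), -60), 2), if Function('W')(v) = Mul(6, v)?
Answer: 324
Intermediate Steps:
Pow(Add(Function('W')(13), -60), 2) = Pow(Add(Mul(6, 13), -60), 2) = Pow(Add(78, -60), 2) = Pow(18, 2) = 324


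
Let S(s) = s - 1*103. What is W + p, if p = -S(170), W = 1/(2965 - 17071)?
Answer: -945103/14106 ≈ -67.000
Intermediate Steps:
S(s) = -103 + s (S(s) = s - 103 = -103 + s)
W = -1/14106 (W = 1/(-14106) = -1/14106 ≈ -7.0892e-5)
p = -67 (p = -(-103 + 170) = -1*67 = -67)
W + p = -1/14106 - 67 = -945103/14106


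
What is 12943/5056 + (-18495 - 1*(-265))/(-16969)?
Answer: 311800647/85795264 ≈ 3.6342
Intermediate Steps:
12943/5056 + (-18495 - 1*(-265))/(-16969) = 12943*(1/5056) + (-18495 + 265)*(-1/16969) = 12943/5056 - 18230*(-1/16969) = 12943/5056 + 18230/16969 = 311800647/85795264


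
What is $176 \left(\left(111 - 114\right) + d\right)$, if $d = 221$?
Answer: $38368$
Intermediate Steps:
$176 \left(\left(111 - 114\right) + d\right) = 176 \left(\left(111 - 114\right) + 221\right) = 176 \left(-3 + 221\right) = 176 \cdot 218 = 38368$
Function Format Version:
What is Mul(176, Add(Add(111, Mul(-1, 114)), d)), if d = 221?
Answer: 38368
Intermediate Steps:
Mul(176, Add(Add(111, Mul(-1, 114)), d)) = Mul(176, Add(Add(111, Mul(-1, 114)), 221)) = Mul(176, Add(Add(111, -114), 221)) = Mul(176, Add(-3, 221)) = Mul(176, 218) = 38368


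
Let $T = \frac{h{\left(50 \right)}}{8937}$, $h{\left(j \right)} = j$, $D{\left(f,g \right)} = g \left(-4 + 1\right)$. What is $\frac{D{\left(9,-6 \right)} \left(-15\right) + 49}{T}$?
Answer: $- \frac{1975077}{50} \approx -39502.0$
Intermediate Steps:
$D{\left(f,g \right)} = - 3 g$ ($D{\left(f,g \right)} = g \left(-3\right) = - 3 g$)
$T = \frac{50}{8937} \approx 0.0055947$
$\frac{D{\left(9,-6 \right)} \left(-15\right) + 49}{T} = \frac{\left(-3\right) \left(-6\right) \left(-15\right) + 49}{\frac{50}{8937}} = \left(18 \left(-15\right) + 49\right) \frac{8937}{50} = \left(-270 + 49\right) \frac{8937}{50} = \left(-221\right) \frac{8937}{50} = - \frac{1975077}{50}$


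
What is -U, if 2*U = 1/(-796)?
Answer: 1/1592 ≈ 0.00062814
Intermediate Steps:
U = -1/1592 (U = (½)/(-796) = (½)*(-1/796) = -1/1592 ≈ -0.00062814)
-U = -1*(-1/1592) = 1/1592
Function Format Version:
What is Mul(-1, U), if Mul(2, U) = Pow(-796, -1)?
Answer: Rational(1, 1592) ≈ 0.00062814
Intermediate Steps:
U = Rational(-1, 1592) (U = Mul(Rational(1, 2), Pow(-796, -1)) = Mul(Rational(1, 2), Rational(-1, 796)) = Rational(-1, 1592) ≈ -0.00062814)
Mul(-1, U) = Mul(-1, Rational(-1, 1592)) = Rational(1, 1592)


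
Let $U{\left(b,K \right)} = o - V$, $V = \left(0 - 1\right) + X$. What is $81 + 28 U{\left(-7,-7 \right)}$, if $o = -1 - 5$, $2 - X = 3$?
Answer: $-31$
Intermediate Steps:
$X = -1$ ($X = 2 - 3 = -1$)
$o = -6$
$V = -2$ ($V = \left(0 - 1\right) - 1 = -1 - 1 = -2$)
$U{\left(b,K \right)} = -4$ ($U{\left(b,K \right)} = -6 - -2 = -6 + 2 = -4$)
$81 + 28 U{\left(-7,-7 \right)} = 81 + 28 \left(-4\right) = 81 - 112 = -31$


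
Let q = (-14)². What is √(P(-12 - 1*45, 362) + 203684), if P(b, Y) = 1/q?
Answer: 9*√492865/14 ≈ 451.31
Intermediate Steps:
q = 196
P(b, Y) = 1/196
√(P(-12 - 1*45, 362) + 203684) = √(1/196 + 203684) = √(39922065/196) = 9*√492865/14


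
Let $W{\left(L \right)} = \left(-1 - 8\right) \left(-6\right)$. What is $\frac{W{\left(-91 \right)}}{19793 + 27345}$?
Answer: $\frac{27}{23569} \approx 0.0011456$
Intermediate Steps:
$W{\left(L \right)} = 54$ ($W{\left(L \right)} = \left(-9\right) \left(-6\right) = 54$)
$\frac{W{\left(-91 \right)}}{19793 + 27345} = \frac{54}{19793 + 27345} = \frac{54}{47138} = 54 \cdot \frac{1}{47138} = \frac{27}{23569}$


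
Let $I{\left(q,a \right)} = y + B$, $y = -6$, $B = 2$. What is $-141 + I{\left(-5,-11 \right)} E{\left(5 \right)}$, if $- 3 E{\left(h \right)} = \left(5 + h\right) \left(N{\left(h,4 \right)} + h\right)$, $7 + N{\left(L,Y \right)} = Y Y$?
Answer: $\frac{137}{3} \approx 45.667$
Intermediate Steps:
$N{\left(L,Y \right)} = -7 + Y^{2}$ ($N{\left(L,Y \right)} = -7 + Y Y = -7 + Y^{2}$)
$E{\left(h \right)} = - \frac{\left(5 + h\right) \left(9 + h\right)}{3}$ ($E{\left(h \right)} = - \frac{\left(5 + h\right) \left(\left(-7 + 4^{2}\right) + h\right)}{3} = - \frac{\left(5 + h\right) \left(\left(-7 + 16\right) + h\right)}{3} = - \frac{\left(5 + h\right) \left(9 + h\right)}{3}$)
$I{\left(q,a \right)} = -4$ ($I{\left(q,a \right)} = -6 + 2 = -4$)
$-141 + I{\left(-5,-11 \right)} E{\left(5 \right)} = -141 - 4 \left(-15 - \frac{70}{3} - \frac{5^{2}}{3}\right) = -141 - 4 \left(-15 - \frac{70}{3} - \frac{25}{3}\right) = -141 - - \frac{560}{3} = -141 + \frac{560}{3} = \frac{137}{3}$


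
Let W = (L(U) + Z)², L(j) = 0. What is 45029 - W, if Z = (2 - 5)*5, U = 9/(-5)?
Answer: 44804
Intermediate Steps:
U = -9/5 (U = 9*(-⅕) = -9/5 ≈ -1.8000)
Z = -15 (Z = -3*5 = -15)
W = 225 (W = (0 - 15)² = (-15)² = 225)
45029 - W = 45029 - 1*225 = 45029 - 225 = 44804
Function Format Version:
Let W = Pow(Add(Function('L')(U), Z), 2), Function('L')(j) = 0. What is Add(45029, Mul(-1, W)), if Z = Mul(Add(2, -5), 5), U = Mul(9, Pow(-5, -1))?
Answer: 44804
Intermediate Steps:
U = Rational(-9, 5) (U = Mul(9, Rational(-1, 5)) = Rational(-9, 5) ≈ -1.8000)
Z = -15 (Z = Mul(-3, 5) = -15)
W = 225 (W = Pow(Add(0, -15), 2) = Pow(-15, 2) = 225)
Add(45029, Mul(-1, W)) = Add(45029, Mul(-1, 225)) = Add(45029, -225) = 44804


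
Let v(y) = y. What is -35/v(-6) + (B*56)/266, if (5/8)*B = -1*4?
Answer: 2557/570 ≈ 4.4860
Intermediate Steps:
B = -32/5 (B = 8*(-1*4)/5 = (8/5)*(-4) = -32/5 ≈ -6.4000)
-35/v(-6) + (B*56)/266 = -35/(-6) - 32/5*56/266 = -35*(-⅙) - 1792/5*1/266 = 35/6 - 128/95 = 2557/570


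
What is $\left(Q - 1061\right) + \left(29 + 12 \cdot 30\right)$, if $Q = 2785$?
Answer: $2113$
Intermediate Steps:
$\left(Q - 1061\right) + \left(29 + 12 \cdot 30\right) = \left(2785 - 1061\right) + \left(29 + 12 \cdot 30\right) = 1724 + \left(29 + 360\right) = 1724 + 389 = 2113$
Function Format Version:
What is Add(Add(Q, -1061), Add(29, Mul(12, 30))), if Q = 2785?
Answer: 2113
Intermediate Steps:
Add(Add(Q, -1061), Add(29, Mul(12, 30))) = Add(Add(2785, -1061), Add(29, Mul(12, 30))) = Add(1724, Add(29, 360)) = Add(1724, 389) = 2113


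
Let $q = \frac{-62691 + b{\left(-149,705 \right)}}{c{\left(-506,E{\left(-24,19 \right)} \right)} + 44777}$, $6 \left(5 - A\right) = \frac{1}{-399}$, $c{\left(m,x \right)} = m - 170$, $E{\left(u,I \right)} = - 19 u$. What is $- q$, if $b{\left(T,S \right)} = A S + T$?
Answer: $\frac{47333135}{35192598} \approx 1.345$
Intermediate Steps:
$c{\left(m,x \right)} = -170 + m$
$A = \frac{11971}{2394}$ ($A = 5 - \frac{1}{6 \left(-399\right)} = 5 - - \frac{1}{2394} = 5 + \frac{1}{2394} = \frac{11971}{2394} \approx 5.0004$)
$b{\left(T,S \right)} = T + \frac{11971 S}{2394}$ ($b{\left(T,S \right)} = \frac{11971 S}{2394} + T = T + \frac{11971 S}{2394}$)
$q = - \frac{47333135}{35192598}$ ($q = \frac{-62691 + \left(-149 + \frac{11971}{2394} \cdot 705\right)}{\left(-170 - 506\right) + 44777} = \frac{-62691 + \left(-149 + \frac{2813185}{798}\right)}{-676 + 44777} = \frac{-62691 + \frac{2694283}{798}}{44101} = \left(- \frac{47333135}{798}\right) \frac{1}{44101} = - \frac{47333135}{35192598} \approx -1.345$)
$- q = \left(-1\right) \left(- \frac{47333135}{35192598}\right) = \frac{47333135}{35192598}$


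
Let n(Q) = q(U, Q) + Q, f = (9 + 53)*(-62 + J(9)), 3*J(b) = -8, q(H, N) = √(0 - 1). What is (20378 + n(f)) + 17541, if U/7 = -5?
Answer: 101729/3 + I ≈ 33910.0 + 1.0*I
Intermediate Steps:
U = -35 (U = 7*(-5) = -35)
q(H, N) = I (q(H, N) = √(-1) = I)
J(b) = -8/3 (J(b) = (⅓)*(-8) = -8/3)
f = -12028/3 (f = (9 + 53)*(-62 - 8/3) = 62*(-194/3) = -12028/3 ≈ -4009.3)
n(Q) = I + Q
(20378 + n(f)) + 17541 = (20378 + (I - 12028/3)) + 17541 = (20378 + (-12028/3 + I)) + 17541 = (49106/3 + I) + 17541 = 101729/3 + I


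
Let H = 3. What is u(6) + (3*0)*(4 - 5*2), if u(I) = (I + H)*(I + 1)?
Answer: 63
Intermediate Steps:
u(I) = (1 + I)*(3 + I) (u(I) = (I + 3)*(I + 1) = (3 + I)*(1 + I) = (1 + I)*(3 + I))
u(6) + (3*0)*(4 - 5*2) = (3 + 6² + 4*6) + (3*0)*(4 - 5*2) = (3 + 36 + 24) + 0*(4 - 10) = 63 + 0*(-6) = 63 + 0 = 63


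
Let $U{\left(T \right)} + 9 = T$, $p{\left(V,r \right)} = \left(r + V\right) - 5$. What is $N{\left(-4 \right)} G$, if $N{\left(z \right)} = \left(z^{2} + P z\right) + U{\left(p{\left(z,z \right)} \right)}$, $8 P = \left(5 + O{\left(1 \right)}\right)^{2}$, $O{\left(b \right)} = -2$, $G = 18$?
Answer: $-189$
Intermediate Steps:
$p{\left(V,r \right)} = -5 + V + r$ ($p{\left(V,r \right)} = \left(V + r\right) - 5 = -5 + V + r$)
$U{\left(T \right)} = -9 + T$
$P = \frac{9}{8}$ ($P = \frac{\left(5 - 2\right)^{2}}{8} = \frac{3^{2}}{8} = \frac{1}{8} \cdot 9 = \frac{9}{8} \approx 1.125$)
$N{\left(z \right)} = -14 + z^{2} + \frac{25 z}{8}$ ($N{\left(z \right)} = \left(z^{2} + \frac{9 z}{8}\right) + \left(-9 + \left(-5 + z + z\right)\right) = \left(z^{2} + \frac{9 z}{8}\right) + \left(-9 + \left(-5 + 2 z\right)\right) = \left(z^{2} + \frac{9 z}{8}\right) + \left(-14 + 2 z\right) = -14 + z^{2} + \frac{25 z}{8}$)
$N{\left(-4 \right)} G = \left(-14 + \left(-4\right)^{2} + \frac{25}{8} \left(-4\right)\right) 18 = \left(-14 + 16 - \frac{25}{2}\right) 18 = \left(- \frac{21}{2}\right) 18 = -189$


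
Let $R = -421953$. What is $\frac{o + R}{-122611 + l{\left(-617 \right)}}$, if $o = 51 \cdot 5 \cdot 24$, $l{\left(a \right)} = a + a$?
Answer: $\frac{415833}{123845} \approx 3.3577$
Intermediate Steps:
$l{\left(a \right)} = 2 a$
$o = 6120$ ($o = 255 \cdot 24 = 6120$)
$\frac{o + R}{-122611 + l{\left(-617 \right)}} = \frac{6120 - 421953}{-122611 + 2 \left(-617\right)} = - \frac{415833}{-122611 - 1234} = - \frac{415833}{-123845} = \left(-415833\right) \left(- \frac{1}{123845}\right) = \frac{415833}{123845}$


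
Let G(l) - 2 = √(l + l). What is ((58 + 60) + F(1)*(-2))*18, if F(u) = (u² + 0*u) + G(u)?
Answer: 2016 - 36*√2 ≈ 1965.1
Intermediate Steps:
G(l) = 2 + √2*√l (G(l) = 2 + √(l + l) = 2 + √(2*l) = 2 + √2*√l)
F(u) = 2 + u² + √2*√u (F(u) = (u² + 0*u) + (2 + √2*√u) = (u² + 0) + (2 + √2*√u) = u² + (2 + √2*√u) = 2 + u² + √2*√u)
((58 + 60) + F(1)*(-2))*18 = ((58 + 60) + (2 + 1² + √2*√1)*(-2))*18 = (118 + (2 + 1 + √2*1)*(-2))*18 = (118 + (2 + 1 + √2)*(-2))*18 = (118 + (3 + √2)*(-2))*18 = (118 + (-6 - 2*√2))*18 = (112 - 2*√2)*18 = 2016 - 36*√2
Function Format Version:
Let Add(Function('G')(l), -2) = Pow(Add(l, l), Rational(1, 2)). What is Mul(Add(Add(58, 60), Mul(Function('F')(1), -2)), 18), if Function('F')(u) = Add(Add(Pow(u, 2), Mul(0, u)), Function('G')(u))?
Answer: Add(2016, Mul(-36, Pow(2, Rational(1, 2)))) ≈ 1965.1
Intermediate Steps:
Function('G')(l) = Add(2, Mul(Pow(2, Rational(1, 2)), Pow(l, Rational(1, 2)))) (Function('G')(l) = Add(2, Pow(Add(l, l), Rational(1, 2))) = Add(2, Pow(Mul(2, l), Rational(1, 2))) = Add(2, Mul(Pow(2, Rational(1, 2)), Pow(l, Rational(1, 2)))))
Function('F')(u) = Add(2, Pow(u, 2), Mul(Pow(2, Rational(1, 2)), Pow(u, Rational(1, 2)))) (Function('F')(u) = Add(Add(Pow(u, 2), Mul(0, u)), Add(2, Mul(Pow(2, Rational(1, 2)), Pow(u, Rational(1, 2))))) = Add(Add(Pow(u, 2), 0), Add(2, Mul(Pow(2, Rational(1, 2)), Pow(u, Rational(1, 2))))) = Add(Pow(u, 2), Add(2, Mul(Pow(2, Rational(1, 2)), Pow(u, Rational(1, 2))))) = Add(2, Pow(u, 2), Mul(Pow(2, Rational(1, 2)), Pow(u, Rational(1, 2)))))
Mul(Add(Add(58, 60), Mul(Function('F')(1), -2)), 18) = Mul(Add(Add(58, 60), Mul(Add(2, Pow(1, 2), Mul(Pow(2, Rational(1, 2)), Pow(1, Rational(1, 2)))), -2)), 18) = Mul(Add(118, Mul(Add(2, 1, Mul(Pow(2, Rational(1, 2)), 1)), -2)), 18) = Mul(Add(118, Mul(Add(2, 1, Pow(2, Rational(1, 2))), -2)), 18) = Mul(Add(118, Mul(Add(3, Pow(2, Rational(1, 2))), -2)), 18) = Mul(Add(118, Add(-6, Mul(-2, Pow(2, Rational(1, 2))))), 18) = Mul(Add(112, Mul(-2, Pow(2, Rational(1, 2)))), 18) = Add(2016, Mul(-36, Pow(2, Rational(1, 2))))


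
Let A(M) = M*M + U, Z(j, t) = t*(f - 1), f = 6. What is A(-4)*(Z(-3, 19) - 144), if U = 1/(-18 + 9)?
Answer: -7007/9 ≈ -778.56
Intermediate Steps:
U = -1/9 (U = 1/(-9) = -1/9 ≈ -0.11111)
Z(j, t) = 5*t (Z(j, t) = t*(6 - 1) = t*5 = 5*t)
A(M) = -1/9 + M**2 (A(M) = M*M - 1/9 = M**2 - 1/9 = -1/9 + M**2)
A(-4)*(Z(-3, 19) - 144) = (-1/9 + (-4)**2)*(5*19 - 144) = (-1/9 + 16)*(95 - 144) = (143/9)*(-49) = -7007/9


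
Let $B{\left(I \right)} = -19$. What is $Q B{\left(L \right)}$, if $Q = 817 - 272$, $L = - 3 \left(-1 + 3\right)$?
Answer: $-10355$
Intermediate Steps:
$L = -6$ ($L = \left(-3\right) 2 = -6$)
$Q = 545$
$Q B{\left(L \right)} = 545 \left(-19\right) = -10355$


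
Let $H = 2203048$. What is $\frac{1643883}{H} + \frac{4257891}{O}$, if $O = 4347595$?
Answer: $\frac{16527275763153}{9577960469560} \approx 1.7256$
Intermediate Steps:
$\frac{1643883}{H} + \frac{4257891}{O} = \frac{1643883}{2203048} + \frac{4257891}{4347595} = \frac{16527275763153}{9577960469560}$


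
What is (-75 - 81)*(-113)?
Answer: 17628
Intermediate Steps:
(-75 - 81)*(-113) = -156*(-113) = 17628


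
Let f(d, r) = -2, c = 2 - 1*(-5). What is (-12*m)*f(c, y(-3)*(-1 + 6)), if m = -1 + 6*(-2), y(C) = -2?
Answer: -312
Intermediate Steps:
c = 7 (c = 2 + 5 = 7)
m = -13 (m = -1 - 12 = -13)
(-12*m)*f(c, y(-3)*(-1 + 6)) = -12*(-13)*(-2) = 156*(-2) = -312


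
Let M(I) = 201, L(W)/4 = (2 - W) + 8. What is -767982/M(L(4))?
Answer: -255994/67 ≈ -3820.8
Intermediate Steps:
L(W) = 40 - 4*W (L(W) = 4*((2 - W) + 8) = 4*(10 - W) = 40 - 4*W)
-767982/M(L(4)) = -767982/201 = -767982*1/201 = -255994/67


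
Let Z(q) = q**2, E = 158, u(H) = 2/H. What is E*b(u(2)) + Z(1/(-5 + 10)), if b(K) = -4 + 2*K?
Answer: -7899/25 ≈ -315.96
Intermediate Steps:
E*b(u(2)) + Z(1/(-5 + 10)) = 158*(-4 + 2*(2/2)) + (1/(-5 + 10))**2 = 158*(-4 + 2*(2*(1/2))) + (1/5)**2 = 158*(-4 + 2*1) + (1/5)**2 = 158*(-4 + 2) + 1/25 = 158*(-2) + 1/25 = -316 + 1/25 = -7899/25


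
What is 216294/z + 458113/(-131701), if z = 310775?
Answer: -113883931481/40929378275 ≈ -2.7824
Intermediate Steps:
216294/z + 458113/(-131701) = 216294/310775 + 458113/(-131701) = 216294*(1/310775) + 458113*(-1/131701) = 216294/310775 - 458113/131701 = -113883931481/40929378275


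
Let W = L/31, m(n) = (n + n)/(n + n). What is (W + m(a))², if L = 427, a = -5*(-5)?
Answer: 209764/961 ≈ 218.28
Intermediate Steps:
a = 25
m(n) = 1 (m(n) = (2*n)/((2*n)) = (2*n)*(1/(2*n)) = 1)
W = 427/31 ≈ 13.774
(W + m(a))² = (427/31 + 1)² = (458/31)² = 209764/961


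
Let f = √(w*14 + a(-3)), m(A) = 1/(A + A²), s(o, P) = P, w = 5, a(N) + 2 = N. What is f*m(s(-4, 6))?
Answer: √65/42 ≈ 0.19196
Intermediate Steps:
a(N) = -2 + N
f = √65 (f = √(5*14 + (-2 - 3)) = √(70 - 5) = √65 ≈ 8.0623)
f*m(s(-4, 6)) = √65*(1/(6*(1 + 6))) = √65*((⅙)/7) = √65*((⅙)*(⅐)) = √65*(1/42) = √65/42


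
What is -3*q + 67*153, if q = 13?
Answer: 10212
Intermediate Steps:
-3*q + 67*153 = -3*13 + 67*153 = -39 + 10251 = 10212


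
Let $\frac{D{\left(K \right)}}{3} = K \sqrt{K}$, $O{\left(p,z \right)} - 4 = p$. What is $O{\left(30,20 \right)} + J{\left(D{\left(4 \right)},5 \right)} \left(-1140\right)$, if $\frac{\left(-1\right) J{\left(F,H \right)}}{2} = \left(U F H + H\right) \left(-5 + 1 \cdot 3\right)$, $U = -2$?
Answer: $1071634$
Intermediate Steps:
$O{\left(p,z \right)} = 4 + p$
$D{\left(K \right)} = 3 K^{\frac{3}{2}}$ ($D{\left(K \right)} = 3 K \sqrt{K} = 3 K^{\frac{3}{2}}$)
$J{\left(F,H \right)} = 4 H - 8 F H$ ($J{\left(F,H \right)} = - 2 \left(- 2 F H + H\right) \left(-5 + 1 \cdot 3\right) = - 2 \left(- 2 F H + H\right) \left(-5 + 3\right) = - 2 \left(H - 2 F H\right) \left(-2\right) = - 2 \left(- 2 H + 4 F H\right) = 4 H - 8 F H$)
$O{\left(30,20 \right)} + J{\left(D{\left(4 \right)},5 \right)} \left(-1140\right) = \left(4 + 30\right) + 4 \cdot 5 \left(1 - 2 \cdot 3 \cdot 4^{\frac{3}{2}}\right) \left(-1140\right) = 34 + 4 \cdot 5 \left(1 - 2 \cdot 3 \cdot 8\right) \left(-1140\right) = 34 + 4 \cdot 5 \left(1 - 48\right) \left(-1140\right) = 34 + 4 \cdot 5 \left(-47\right) \left(-1140\right) = 34 - -1071600 = 34 + 1071600 = 1071634$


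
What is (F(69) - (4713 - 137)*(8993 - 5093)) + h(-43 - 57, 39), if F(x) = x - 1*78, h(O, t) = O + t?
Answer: -17846470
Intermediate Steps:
F(x) = -78 + x (F(x) = x - 78 = -78 + x)
(F(69) - (4713 - 137)*(8993 - 5093)) + h(-43 - 57, 39) = ((-78 + 69) - (4713 - 137)*(8993 - 5093)) + ((-43 - 57) + 39) = (-9 - 4576*3900) + (-100 + 39) = (-9 - 1*17846400) - 61 = (-9 - 17846400) - 61 = -17846409 - 61 = -17846470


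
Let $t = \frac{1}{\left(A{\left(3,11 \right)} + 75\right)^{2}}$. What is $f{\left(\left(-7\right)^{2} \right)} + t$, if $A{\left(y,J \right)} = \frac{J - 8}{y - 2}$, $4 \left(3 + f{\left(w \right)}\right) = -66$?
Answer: $- \frac{118637}{6084} \approx -19.5$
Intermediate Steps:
$f{\left(w \right)} = - \frac{39}{2}$ ($f{\left(w \right)} = -3 + \frac{1}{4} \left(-66\right) = -3 - \frac{33}{2} = - \frac{39}{2}$)
$A{\left(y,J \right)} = \frac{-8 + J}{-2 + y}$
$t = \frac{1}{6084}$ ($t = \frac{1}{\left(\frac{-8 + 11}{-2 + 3} + 75\right)^{2}} = \frac{1}{\left(1^{-1} \cdot 3 + 75\right)^{2}} = \frac{1}{\left(1 \cdot 3 + 75\right)^{2}} = \frac{1}{\left(3 + 75\right)^{2}} = \frac{1}{78^{2}} = \frac{1}{6084} \approx 0.00016437$)
$f{\left(\left(-7\right)^{2} \right)} + t = - \frac{39}{2} + \frac{1}{6084} = - \frac{118637}{6084}$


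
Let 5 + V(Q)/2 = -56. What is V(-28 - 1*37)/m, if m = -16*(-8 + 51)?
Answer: 61/344 ≈ 0.17733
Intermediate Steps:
V(Q) = -122 (V(Q) = -10 + 2*(-56) = -10 - 112 = -122)
m = -688 (m = -16*43 = -688)
V(-28 - 1*37)/m = -122/(-688) = -122*(-1/688) = 61/344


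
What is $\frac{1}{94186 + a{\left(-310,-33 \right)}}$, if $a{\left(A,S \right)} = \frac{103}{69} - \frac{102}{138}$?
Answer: $\frac{69}{6498886} \approx 1.0617 \cdot 10^{-5}$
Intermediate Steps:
$a{\left(A,S \right)} = \frac{52}{69}$ ($a{\left(A,S \right)} = 103 \cdot \frac{1}{69} - \frac{17}{23} = \frac{103}{69} - \frac{17}{23} = \frac{52}{69}$)
$\frac{1}{94186 + a{\left(-310,-33 \right)}} = \frac{1}{94186 + \frac{52}{69}} = \frac{1}{\frac{6498886}{69}} = \frac{69}{6498886}$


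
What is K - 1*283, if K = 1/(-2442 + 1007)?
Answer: -406106/1435 ≈ -283.00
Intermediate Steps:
K = -1/1435 (K = 1/(-1435) = -1/1435 ≈ -0.00069686)
K - 1*283 = -1/1435 - 1*283 = -1/1435 - 283 = -406106/1435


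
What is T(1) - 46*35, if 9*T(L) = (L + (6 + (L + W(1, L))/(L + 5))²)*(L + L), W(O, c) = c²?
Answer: -129670/81 ≈ -1600.9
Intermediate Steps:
T(L) = 2*L*(L + (6 + (L + L²)/(5 + L))²)/9 (T(L) = ((L + (6 + (L + L²)/(L + 5))²)*(L + L))/9 = ((L + (6 + (L + L²)/(5 + L))²)*(2*L))/9 = (2*L*(L + (6 + (L + L²)/(5 + L))²))/9 = 2*L*(L + (6 + (L + L²)/(5 + L))²)/9)
T(1) - 46*35 = (2/9)*1*((30 + 1² + 7*1)² + 1*(5 + 1)²)/(5 + 1)² - 46*35 = (2/9)*1*((30 + 1 + 7)² + 1*6²)/6² - 1610 = (2/9)*1*(1/36)*(38² + 1*36) - 1610 = (2/9)*1*(1/36)*(1444 + 36) - 1610 = (2/9)*1*(1/36)*1480 - 1610 = 740/81 - 1610 = -129670/81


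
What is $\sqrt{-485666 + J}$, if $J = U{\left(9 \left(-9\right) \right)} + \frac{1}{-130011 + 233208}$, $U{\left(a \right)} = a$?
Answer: $\frac{i \sqrt{5173021359006126}}{103197} \approx 696.96 i$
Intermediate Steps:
$J = - \frac{8358956}{103197}$ ($J = 9 \left(-9\right) + \frac{1}{-130011 + 233208} = -81 + \frac{1}{103197} = - \frac{8358956}{103197} \approx -81.0$)
$\sqrt{-485666 + J} = \sqrt{-485666 - \frac{8358956}{103197}} = \sqrt{- \frac{50127633158}{103197}} = \frac{i \sqrt{5173021359006126}}{103197}$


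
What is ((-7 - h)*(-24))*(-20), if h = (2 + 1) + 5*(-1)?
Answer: -2400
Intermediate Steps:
h = -2 (h = 3 - 5 = -2)
((-7 - h)*(-24))*(-20) = ((-7 - 1*(-2))*(-24))*(-20) = ((-7 + 2)*(-24))*(-20) = -5*(-24)*(-20) = 120*(-20) = -2400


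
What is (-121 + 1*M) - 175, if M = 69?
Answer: -227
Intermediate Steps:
(-121 + 1*M) - 175 = (-121 + 1*69) - 175 = (-121 + 69) - 175 = -52 - 175 = -227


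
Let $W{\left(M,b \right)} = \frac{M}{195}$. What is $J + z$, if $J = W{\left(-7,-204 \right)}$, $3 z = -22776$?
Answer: $- \frac{1480447}{195} \approx -7592.0$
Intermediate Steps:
$W{\left(M,b \right)} = \frac{M}{195}$ ($W{\left(M,b \right)} = M \frac{1}{195} = \frac{M}{195}$)
$z = -7592$ ($z = \frac{1}{3} \left(-22776\right) = -7592$)
$J = - \frac{7}{195}$ ($J = \frac{1}{195} \left(-7\right) = - \frac{7}{195} \approx -0.035897$)
$J + z = - \frac{7}{195} - 7592 = - \frac{1480447}{195}$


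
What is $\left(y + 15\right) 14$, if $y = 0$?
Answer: $210$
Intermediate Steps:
$\left(y + 15\right) 14 = \left(0 + 15\right) 14 = 15 \cdot 14 = 210$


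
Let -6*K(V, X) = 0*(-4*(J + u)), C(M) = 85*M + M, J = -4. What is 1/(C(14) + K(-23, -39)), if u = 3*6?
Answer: 1/1204 ≈ 0.00083056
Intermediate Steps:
C(M) = 86*M
u = 18
K(V, X) = 0 (K(V, X) = -0*(-4*(-4 + 18)) = -0*(-4*14) = -0*(-56) = -1/6*0 = 0)
1/(C(14) + K(-23, -39)) = 1/(86*14 + 0) = 1/(1204 + 0) = 1/1204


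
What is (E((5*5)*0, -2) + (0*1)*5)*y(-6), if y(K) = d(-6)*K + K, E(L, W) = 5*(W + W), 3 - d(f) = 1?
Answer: 360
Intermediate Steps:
d(f) = 2 (d(f) = 3 - 1*1 = 3 - 1 = 2)
E(L, W) = 10*W (E(L, W) = 5*(2*W) = 10*W)
y(K) = 3*K (y(K) = 2*K + K = 3*K)
(E((5*5)*0, -2) + (0*1)*5)*y(-6) = (10*(-2) + (0*1)*5)*(3*(-6)) = (-20 + 0*5)*(-18) = (-20 + 0)*(-18) = -20*(-18) = 360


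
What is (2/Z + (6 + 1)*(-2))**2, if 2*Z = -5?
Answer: 5476/25 ≈ 219.04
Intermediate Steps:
Z = -5/2 (Z = (1/2)*(-5) = -5/2 ≈ -2.5000)
(2/Z + (6 + 1)*(-2))**2 = (2/(-5/2) + (6 + 1)*(-2))**2 = (2*(-2/5) + 7*(-2))**2 = (-4/5 - 14)**2 = (-74/5)**2 = 5476/25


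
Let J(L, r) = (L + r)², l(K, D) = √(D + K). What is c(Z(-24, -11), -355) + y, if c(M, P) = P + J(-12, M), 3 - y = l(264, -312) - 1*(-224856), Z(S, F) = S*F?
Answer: -161704 - 4*I*√3 ≈ -1.617e+5 - 6.9282*I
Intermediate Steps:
Z(S, F) = F*S
y = -224853 - 4*I*√3 (y = 3 - (√(-312 + 264) - 1*(-224856)) = 3 - (√(-48) + 224856) = 3 - (4*I*√3 + 224856) = 3 - (224856 + 4*I*√3) = 3 + (-224856 - 4*I*√3) = -224853 - 4*I*√3 ≈ -2.2485e+5 - 6.9282*I)
c(M, P) = P + (-12 + M)²
c(Z(-24, -11), -355) + y = (-355 + (-12 - 11*(-24))²) + (-224853 - 4*I*√3) = (-355 + (-12 + 264)²) + (-224853 - 4*I*√3) = (-355 + 252²) + (-224853 - 4*I*√3) = (-355 + 63504) + (-224853 - 4*I*√3) = 63149 + (-224853 - 4*I*√3) = -161704 - 4*I*√3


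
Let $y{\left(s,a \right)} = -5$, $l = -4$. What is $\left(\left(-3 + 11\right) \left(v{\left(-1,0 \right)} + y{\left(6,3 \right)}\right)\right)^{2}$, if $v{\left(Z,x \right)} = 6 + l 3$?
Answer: $7744$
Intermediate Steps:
$v{\left(Z,x \right)} = -6$ ($v{\left(Z,x \right)} = 6 - 12 = -6$)
$\left(\left(-3 + 11\right) \left(v{\left(-1,0 \right)} + y{\left(6,3 \right)}\right)\right)^{2} = \left(\left(-3 + 11\right) \left(-6 - 5\right)\right)^{2} = \left(8 \left(-11\right)\right)^{2} = \left(-88\right)^{2} = 7744$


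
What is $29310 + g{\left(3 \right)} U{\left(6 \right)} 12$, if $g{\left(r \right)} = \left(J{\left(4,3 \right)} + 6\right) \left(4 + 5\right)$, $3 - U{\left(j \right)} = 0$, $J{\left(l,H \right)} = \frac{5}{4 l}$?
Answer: $\frac{125421}{4} \approx 31355.0$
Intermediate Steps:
$J{\left(l,H \right)} = \frac{5}{4 l}$ ($J{\left(l,H \right)} = 5 \frac{1}{4 l} = \frac{5}{4 l}$)
$U{\left(j \right)} = 3$ ($U{\left(j \right)} = 3 - 0 = 3 + 0 = 3$)
$g{\left(r \right)} = \frac{909}{16}$ ($g{\left(r \right)} = \left(\frac{5}{4 \cdot 4} + 6\right) \left(4 + 5\right) = \left(\frac{5}{4} \cdot \frac{1}{4} + 6\right) 9 = \left(\frac{5}{16} + 6\right) 9 = \frac{101}{16} \cdot 9 = \frac{909}{16}$)
$29310 + g{\left(3 \right)} U{\left(6 \right)} 12 = 29310 + \frac{909}{16} \cdot 3 \cdot 12 = 29310 + \frac{2727}{16} \cdot 12 = 29310 + \frac{8181}{4} = \frac{125421}{4}$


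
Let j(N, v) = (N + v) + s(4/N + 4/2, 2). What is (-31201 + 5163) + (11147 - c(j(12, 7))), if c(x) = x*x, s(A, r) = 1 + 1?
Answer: -15332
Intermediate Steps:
s(A, r) = 2
j(N, v) = 2 + N + v (j(N, v) = (N + v) + 2 = 2 + N + v)
c(x) = x²
(-31201 + 5163) + (11147 - c(j(12, 7))) = (-31201 + 5163) + (11147 - (2 + 12 + 7)²) = -26038 + (11147 - 1*21²) = -26038 + (11147 - 1*441) = -26038 + (11147 - 441) = -26038 + 10706 = -15332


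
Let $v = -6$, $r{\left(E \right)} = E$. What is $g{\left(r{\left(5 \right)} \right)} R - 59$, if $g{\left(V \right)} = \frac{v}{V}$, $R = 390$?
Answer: $-527$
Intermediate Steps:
$g{\left(V \right)} = - \frac{6}{V}$
$g{\left(r{\left(5 \right)} \right)} R - 59 = - \frac{6}{5} \cdot 390 - 59 = \left(-6\right) \frac{1}{5} \cdot 390 - 59 = \left(- \frac{6}{5}\right) 390 - 59 = -468 - 59 = -527$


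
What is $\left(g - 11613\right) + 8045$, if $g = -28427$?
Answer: $-31995$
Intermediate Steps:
$\left(g - 11613\right) + 8045 = \left(-28427 - 11613\right) + 8045 = -40040 + 8045 = -31995$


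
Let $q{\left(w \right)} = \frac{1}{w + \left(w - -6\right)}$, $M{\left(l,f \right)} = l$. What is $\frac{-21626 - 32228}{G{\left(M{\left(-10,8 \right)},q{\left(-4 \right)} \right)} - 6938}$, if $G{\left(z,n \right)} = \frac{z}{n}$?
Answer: $\frac{26927}{3459} \approx 7.7846$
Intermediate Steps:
$q{\left(w \right)} = \frac{1}{6 + 2 w}$ ($q{\left(w \right)} = \frac{1}{w + \left(w + 6\right)} = \frac{1}{w + \left(6 + w\right)} = \frac{1}{6 + 2 w}$)
$\frac{-21626 - 32228}{G{\left(M{\left(-10,8 \right)},q{\left(-4 \right)} \right)} - 6938} = \frac{-21626 - 32228}{- \frac{10}{\frac{1}{2} \frac{1}{3 - 4}} - 6938} = - \frac{53854}{- \frac{10}{\frac{1}{2} \frac{1}{-1}} - 6938} = - \frac{53854}{- \frac{10}{\frac{1}{2} \left(-1\right)} - 6938} = - \frac{53854}{- \frac{10}{- \frac{1}{2}} - 6938} = - \frac{53854}{\left(-10\right) \left(-2\right) - 6938} = - \frac{53854}{20 - 6938} = - \frac{53854}{-6918} = \left(-53854\right) \left(- \frac{1}{6918}\right) = \frac{26927}{3459}$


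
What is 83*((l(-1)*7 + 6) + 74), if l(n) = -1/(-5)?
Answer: 33781/5 ≈ 6756.2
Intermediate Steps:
l(n) = 1/5 (l(n) = -1*(-1/5) = 1/5)
83*((l(-1)*7 + 6) + 74) = 83*(((1/5)*7 + 6) + 74) = 83*((7/5 + 6) + 74) = 83*(37/5 + 74) = 83*(407/5) = 33781/5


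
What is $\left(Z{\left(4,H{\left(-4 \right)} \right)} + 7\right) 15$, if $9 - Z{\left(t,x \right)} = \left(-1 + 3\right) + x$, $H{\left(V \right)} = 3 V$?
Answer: $390$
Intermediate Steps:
$Z{\left(t,x \right)} = 7 - x$ ($Z{\left(t,x \right)} = 9 - \left(\left(-1 + 3\right) + x\right) = 9 - \left(2 + x\right) = 7 - x$)
$\left(Z{\left(4,H{\left(-4 \right)} \right)} + 7\right) 15 = \left(\left(7 - 3 \left(-4\right)\right) + 7\right) 15 = \left(\left(7 - -12\right) + 7\right) 15 = \left(\left(7 + 12\right) + 7\right) 15 = \left(19 + 7\right) 15 = 26 \cdot 15 = 390$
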